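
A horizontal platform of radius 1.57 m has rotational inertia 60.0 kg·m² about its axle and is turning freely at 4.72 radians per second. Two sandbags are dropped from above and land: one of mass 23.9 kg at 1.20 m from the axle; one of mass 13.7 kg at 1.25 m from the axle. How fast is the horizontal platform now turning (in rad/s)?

ω_f ≈ 2.45 rad/s

No external torque acts about the axle; L_before = L_after.
Added inertia Σmr² = (23.9)(1.20)² + (13.7)(1.25)² = 55.82 kg·m²; I_f = 60.00 + 55.82 = 115.8 kg·m².
ω_f = I_p ω_i / I_f = (60.00)(4.72) / 115.8 = 2.445 rad/s.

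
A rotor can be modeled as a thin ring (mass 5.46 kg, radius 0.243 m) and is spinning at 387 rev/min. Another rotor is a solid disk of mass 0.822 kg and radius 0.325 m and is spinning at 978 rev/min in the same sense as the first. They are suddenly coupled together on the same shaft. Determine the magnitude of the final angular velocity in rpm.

The coupling torques are internal; angular momentum about the shared axis is conserved.
Moments of inertia: I_A = (5.46)(0.243)² = 0.3224 kg·m²; I_B = ½(0.822)(0.325)² = 0.04341 kg·m².
Taking A's sense as positive: L = (0.3224)(387) + (0.04341)(978) = 167.2 kg·m²·rpm.
Combined I = 0.3224 + 0.04341 = 0.3658 kg·m².
ω_f = L / I = 167.2 / 0.3658 = 457.1 rpm.

|ω_f| ≈ 457 rpm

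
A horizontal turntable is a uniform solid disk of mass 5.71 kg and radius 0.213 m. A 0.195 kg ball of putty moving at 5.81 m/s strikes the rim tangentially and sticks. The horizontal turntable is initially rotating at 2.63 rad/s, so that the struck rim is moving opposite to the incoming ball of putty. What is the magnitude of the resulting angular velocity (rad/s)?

About the axle the impulsive forces during the collision are internal, so angular momentum about that axis is conserved.
I_p = ½(5.71)(0.213)² = 0.1295 kg·m². Taking the sense of the ball of putty's angular momentum as positive, L_{ball} = m v R = (0.195)(5.81)(0.213) = 0.2413 kg·m²/s.
L_i = −I_p ω_p + m v R = −(0.1295)(2.63) + 0.2413 = -0.09934 kg·m²/s.
After sticking, I_f = I_p + m R² = 0.1295 + (0.195)(0.213)² = 0.1384 kg·m².
ω_f = L_i / I_f = -0.09934 / 0.1384 = -0.7179 rad/s.

|ω_f| ≈ 0.718 rad/s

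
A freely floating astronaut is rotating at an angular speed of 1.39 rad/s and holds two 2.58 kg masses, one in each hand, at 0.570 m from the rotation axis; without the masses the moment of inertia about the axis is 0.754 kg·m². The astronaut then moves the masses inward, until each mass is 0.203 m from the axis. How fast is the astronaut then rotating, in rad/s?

With no external torque about the axis, L is conserved: I₁ω₁ = I₂ω₂.
I₁ = 0.754 + 2(2.58)(0.570)² = 2.430 kg·m²; I₂ = 0.754 + 2(2.58)(0.203)² = 0.9666 kg·m².
ω₂ = I₁ω₁ / I₂ = (2.430)(1.39 rad/s) / (0.9666) = 3.495 rad/s.

ω₂ ≈ 3.49 rad/s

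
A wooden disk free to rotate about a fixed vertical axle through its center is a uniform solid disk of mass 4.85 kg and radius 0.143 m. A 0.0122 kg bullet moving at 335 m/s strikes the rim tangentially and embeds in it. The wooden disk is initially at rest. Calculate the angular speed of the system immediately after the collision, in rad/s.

|ω_f| ≈ 11.7 rad/s

About the axle the impulsive forces during the collision are internal, so angular momentum about that axis is conserved.
I_p = ½(4.85)(0.143)² = 0.04959 kg·m². Taking the sense of the bullet's angular momentum as positive, L_{bullet} = m v R = (0.0122)(335)(0.143) = 0.5844 kg·m²/s.
L_i = 0 + 0.5844 = 0.5844 kg·m²/s.
After sticking, I_f = I_p + m R² = 0.04959 + (0.0122)(0.143)² = 0.04984 kg·m².
ω_f = L_i / I_f = 0.5844 / 0.04984 = 11.73 rad/s.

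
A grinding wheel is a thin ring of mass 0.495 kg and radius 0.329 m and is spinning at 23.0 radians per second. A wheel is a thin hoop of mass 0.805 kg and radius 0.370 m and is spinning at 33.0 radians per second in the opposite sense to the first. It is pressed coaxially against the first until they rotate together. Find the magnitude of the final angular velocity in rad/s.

|ω_f| ≈ 14.7 rad/s

No external torque acts about the common axis, so total angular momentum is conserved.
Moments of inertia: I_A = (0.495)(0.329)² = 0.05358 kg·m²; I_B = (0.805)(0.370)² = 0.1102 kg·m².
Taking A's sense as positive: L = (0.05358)(23.0) − (0.1102)(33.0) = -2.404 kg·m²·rad/s.
Combined I = 0.05358 + 0.1102 = 0.1638 kg·m².
ω_f = L / I = -2.404 / 0.1638 = -14.68 rad/s.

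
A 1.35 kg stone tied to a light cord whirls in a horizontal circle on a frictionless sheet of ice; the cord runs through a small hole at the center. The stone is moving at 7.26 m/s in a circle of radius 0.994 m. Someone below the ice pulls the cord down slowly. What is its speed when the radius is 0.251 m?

v₂ ≈ 28.8 m/s

The only horizontal force on the mass is along the cord (radial), so it exerts no torque about the hole and angular momentum m v r is conserved.
v₂ = v₁ r₁ / r₂ = (7.26)(0.994) / (0.251) = 28.75 m/s.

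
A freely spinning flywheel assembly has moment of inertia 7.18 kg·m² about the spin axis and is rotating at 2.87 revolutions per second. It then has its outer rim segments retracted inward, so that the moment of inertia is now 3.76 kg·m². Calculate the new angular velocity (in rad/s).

ω₂ ≈ 34.4 rad/s

With no external torque about the axis, L is conserved: I₁ω₁ = I₂ω₂.
ω₂ = I₁ω₁ / I₂ = (7.180)(2.87 rev/s) / (3.760) = 5.480 rev/s = 34.43 rad/s.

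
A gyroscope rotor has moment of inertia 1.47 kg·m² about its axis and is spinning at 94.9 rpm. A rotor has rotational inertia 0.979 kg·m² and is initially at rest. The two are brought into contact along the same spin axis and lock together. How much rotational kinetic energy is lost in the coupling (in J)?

ΔKE lost ≈ 29.0 J

No external torque acts about the common axis, so total angular momentum is conserved.
Taking A's sense as positive: L = (1.470)(94.9) = 139.5 kg·m²·rpm.
Combined I = 1.470 + 0.9790 = 2.449 kg·m².
ω_f = L / I = 139.5 / 2.449 = 56.96 rpm.
KE_i = ½ΣIω² = 72.59 J; KE_f = ½(2.449)(5.965)² = 43.57 J.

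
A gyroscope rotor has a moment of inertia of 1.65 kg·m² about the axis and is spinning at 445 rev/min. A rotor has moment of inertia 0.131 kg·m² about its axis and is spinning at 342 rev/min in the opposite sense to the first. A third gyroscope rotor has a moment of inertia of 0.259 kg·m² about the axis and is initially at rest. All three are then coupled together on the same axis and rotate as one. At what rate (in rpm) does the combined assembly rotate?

|ω_f| ≈ 338 rpm

The coupling torques are internal; angular momentum about the shared axis is conserved.
Taking A's sense as positive: L = (1.650)(445) − (0.1310)(342) = 689.4 kg·m²·rpm.
Combined I = 1.650 + 0.1310 + 0.2590 = 2.040 kg·m².
ω_f = L / I = 689.4 / 2.040 = 338.0 rpm.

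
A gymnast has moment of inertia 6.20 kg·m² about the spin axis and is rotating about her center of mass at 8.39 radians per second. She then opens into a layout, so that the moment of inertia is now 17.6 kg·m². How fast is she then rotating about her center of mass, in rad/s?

With no external torque about the axis, L is conserved: I₁ω₁ = I₂ω₂.
ω₂ = I₁ω₁ / I₂ = (6.200)(8.39 rad/s) / (17.60) = 2.956 rad/s.

ω₂ ≈ 2.96 rad/s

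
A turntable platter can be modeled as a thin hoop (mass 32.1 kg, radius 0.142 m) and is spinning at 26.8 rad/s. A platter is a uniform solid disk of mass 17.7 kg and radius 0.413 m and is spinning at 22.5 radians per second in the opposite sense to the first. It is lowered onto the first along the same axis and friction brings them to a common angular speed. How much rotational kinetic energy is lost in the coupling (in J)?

No external torque acts about the common axis, so total angular momentum is conserved.
Moments of inertia: I_A = (32.1)(0.142)² = 0.6473 kg·m²; I_B = ½(17.7)(0.413)² = 1.510 kg·m².
Taking A's sense as positive: L = (0.6473)(26.8) − (1.510)(22.5) = -16.62 kg·m²·rad/s.
Combined I = 0.6473 + 1.510 = 2.157 kg·m².
ω_f = L / I = -16.62 / 2.157 = -7.705 rad/s.
KE_i = ½ΣIω² = 614.5 J; KE_f = ½(2.157)(7.705)² = 64.02 J.

ΔKE lost ≈ 551 J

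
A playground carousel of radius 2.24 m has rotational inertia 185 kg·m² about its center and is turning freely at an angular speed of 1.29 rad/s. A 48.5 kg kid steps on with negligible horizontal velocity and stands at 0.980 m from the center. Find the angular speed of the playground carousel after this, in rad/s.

ω_f ≈ 1.03 rad/s

No external torque acts about the center; L_before = L_after.
Added inertia Σmr² = (48.5)(0.980)² = 46.58 kg·m²; I_f = 185.0 + 46.58 = 231.6 kg·m².
ω_f = I_p ω_i / I_f = (185.0)(1.29) / 231.6 = 1.031 rad/s.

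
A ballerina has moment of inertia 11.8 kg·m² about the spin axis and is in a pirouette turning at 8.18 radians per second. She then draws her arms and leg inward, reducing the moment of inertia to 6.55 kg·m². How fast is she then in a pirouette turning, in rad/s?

Angular momentum about the spin axis is conserved since the torque about it is zero.
ω₂ = I₁ω₁ / I₂ = (11.80)(8.18 rad/s) / (6.550) = 14.74 rad/s.

ω₂ ≈ 14.7 rad/s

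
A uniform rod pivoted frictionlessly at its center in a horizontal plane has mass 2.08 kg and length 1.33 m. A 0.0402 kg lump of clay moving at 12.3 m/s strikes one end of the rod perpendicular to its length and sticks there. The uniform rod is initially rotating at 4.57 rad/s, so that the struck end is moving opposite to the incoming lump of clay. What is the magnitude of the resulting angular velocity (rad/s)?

|ω_f| ≈ 3.31 rad/s

The axle reaction passes through the pivot and exerts no torque about it; angular momentum about the pivot is conserved through the impact.
I_p = (1/12)(2.08)(1.33)² = 0.3066 kg·m². Taking the sense of the lump of clay's angular momentum as positive, L_{lump} = m v R = (0.0402)(12.3)(1.33/2) = 0.3288 kg·m²/s.
L_i = −I_p ω_p + m v R = −(0.3066)(4.57) + 0.3288 = -1.072 kg·m²/s.
After sticking, I_f = I_p + m R² = 0.3066 + (0.0402)(1.33/2)² = 0.3244 kg·m².
ω_f = L_i / I_f = -1.072 / 0.3244 = -3.306 rad/s.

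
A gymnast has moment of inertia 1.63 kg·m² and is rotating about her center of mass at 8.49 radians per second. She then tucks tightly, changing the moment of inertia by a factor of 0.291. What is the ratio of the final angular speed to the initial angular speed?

ω₂/ω₁ ≈ 3.44

Angular momentum about the spin axis is conserved since the torque about it is zero.
I₂ = 0.291 × 1.63 = 0.4743 kg·m².
ω₂/ω₁ = I₁/I₂ = 1.630 / 0.4743 = 3.436.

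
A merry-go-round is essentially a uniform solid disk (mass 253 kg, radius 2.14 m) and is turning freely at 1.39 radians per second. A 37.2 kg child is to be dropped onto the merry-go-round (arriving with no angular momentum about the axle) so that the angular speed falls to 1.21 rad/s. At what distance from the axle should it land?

r ≈ 1.52 m

No external torque acts about the axle; L_before = L_after.
I_p = ½(253)(2.14)² = 579.3 kg·m².
I_p ω_i = (I_p + m r²) ω_f ⇒ m r² = I_p(ω_i/ω_f − 1) = 579.3(1.39/1.21 − 1) = 86.18 kg·m².
r = √(86.18/37.2) = 1.522 m.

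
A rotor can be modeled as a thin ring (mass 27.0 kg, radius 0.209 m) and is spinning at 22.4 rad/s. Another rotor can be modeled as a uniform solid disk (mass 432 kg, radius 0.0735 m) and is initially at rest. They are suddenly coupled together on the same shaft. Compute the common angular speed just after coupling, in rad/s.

|ω_f| ≈ 11.3 rad/s

The coupling torques are internal; angular momentum about the shared axis is conserved.
Moments of inertia: I_A = (27.0)(0.209)² = 1.179 kg·m²; I_B = ½(432)(0.0735)² = 1.167 kg·m².
Taking A's sense as positive: L = (1.179)(22.4) = 26.42 kg·m²·rad/s.
Combined I = 1.179 + 1.167 = 2.346 kg·m².
ω_f = L / I = 26.42 / 2.346 = 11.26 rad/s.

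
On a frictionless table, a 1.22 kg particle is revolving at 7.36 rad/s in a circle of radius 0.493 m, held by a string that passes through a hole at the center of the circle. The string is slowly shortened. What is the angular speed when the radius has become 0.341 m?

The constraining force is radial, so m r² ω about the center is conserved.
ω₂ = ω₁ (r₁/r₂)² = (7.36)(0.493/0.341)² = 15.38 rad/s.

ω₂ ≈ 15.4 rad/s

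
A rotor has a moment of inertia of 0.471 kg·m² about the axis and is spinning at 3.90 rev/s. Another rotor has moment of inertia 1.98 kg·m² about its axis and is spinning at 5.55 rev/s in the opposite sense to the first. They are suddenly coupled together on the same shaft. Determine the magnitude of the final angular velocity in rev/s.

No external torque acts about the common axis, so total angular momentum is conserved.
Taking A's sense as positive: L = (0.4710)(3.90) − (1.980)(5.55) = -9.152 kg·m²·rev/s.
Combined I = 0.4710 + 1.980 = 2.451 kg·m².
ω_f = L / I = -9.152 / 2.451 = -3.734 rev/s.

|ω_f| ≈ 3.73 rev/s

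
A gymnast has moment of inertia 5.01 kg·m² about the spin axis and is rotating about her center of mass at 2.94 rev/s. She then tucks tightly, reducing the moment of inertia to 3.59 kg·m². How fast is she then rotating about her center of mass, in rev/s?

Angular momentum about the spin axis is conserved since the torque about it is zero.
ω₂ = I₁ω₁ / I₂ = (5.010)(2.94 rev/s) / (3.590) = 4.103 rev/s.

ω₂ ≈ 4.10 rev/s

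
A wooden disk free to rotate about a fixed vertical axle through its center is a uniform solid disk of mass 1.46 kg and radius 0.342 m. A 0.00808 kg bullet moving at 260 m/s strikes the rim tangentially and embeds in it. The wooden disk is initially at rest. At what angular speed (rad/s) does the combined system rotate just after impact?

|ω_f| ≈ 8.32 rad/s

About the axle the impulsive forces during the collision are internal, so angular momentum about that axis is conserved.
I_p = ½(1.46)(0.342)² = 0.08538 kg·m². Taking the sense of the bullet's angular momentum as positive, L_{bullet} = m v R = (0.00808)(260)(0.342) = 0.7185 kg·m²/s.
L_i = 0 + 0.7185 = 0.7185 kg·m²/s.
After sticking, I_f = I_p + m R² = 0.08538 + (0.00808)(0.342)² = 0.08633 kg·m².
ω_f = L_i / I_f = 0.7185 / 0.08633 = 8.323 rad/s.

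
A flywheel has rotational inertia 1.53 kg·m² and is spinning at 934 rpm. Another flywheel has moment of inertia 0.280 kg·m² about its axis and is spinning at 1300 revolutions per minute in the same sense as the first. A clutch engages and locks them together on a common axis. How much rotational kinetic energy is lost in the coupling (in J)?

ΔKE lost ≈ 174 J

No external torque acts about the common axis, so total angular momentum is conserved.
Taking A's sense as positive: L = (1.530)(934) + (0.2800)(1300) = 1793 kg·m²·rpm.
Combined I = 1.530 + 0.2800 = 1.810 kg·m².
ω_f = L / I = 1793 / 1.810 = 990.6 rpm.
KE_i = ½ΣIω² = 9913 J; KE_f = ½(1.810)(103.7)² = 9739 J.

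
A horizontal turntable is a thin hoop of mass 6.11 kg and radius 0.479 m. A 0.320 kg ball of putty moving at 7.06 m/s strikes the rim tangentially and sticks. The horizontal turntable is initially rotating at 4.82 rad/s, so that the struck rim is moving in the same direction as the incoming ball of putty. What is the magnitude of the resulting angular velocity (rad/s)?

The axle reaction passes through the axle and exerts no torque about it; angular momentum about the axle is conserved through the impact.
I_p = (6.11)(0.479)² = 1.402 kg·m². Taking the sense of the ball of putty's angular momentum as positive, L_{ball} = m v R = (0.320)(7.06)(0.479) = 1.082 kg·m²/s.
L_i = +I_p ω_p + m v R = +(1.402)(4.82) + 1.082 = 7.839 kg·m²/s.
After sticking, I_f = I_p + m R² = 1.402 + (0.320)(0.479)² = 1.475 kg·m².
ω_f = L_i / I_f = 7.839 / 1.475 = 5.314 rad/s.

|ω_f| ≈ 5.31 rad/s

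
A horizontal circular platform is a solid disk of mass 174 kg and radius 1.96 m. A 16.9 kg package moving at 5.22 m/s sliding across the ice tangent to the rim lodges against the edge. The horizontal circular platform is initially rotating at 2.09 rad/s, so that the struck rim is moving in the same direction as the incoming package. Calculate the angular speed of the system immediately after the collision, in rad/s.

|ω_f| ≈ 2.18 rad/s

About the central axle the impulsive forces during the collision are internal, so angular momentum about that axis is conserved.
I_p = ½(174)(1.96)² = 334.2 kg·m². Taking the sense of the package's angular momentum as positive, L_{package} = m v R = (16.9)(5.22)(1.96) = 172.9 kg·m²/s.
L_i = +I_p ω_p + m v R = +(334.2)(2.09) + 172.9 = 871.4 kg·m²/s.
After sticking, I_f = I_p + m R² = 334.2 + (16.9)(1.96)² = 399.1 kg·m².
ω_f = L_i / I_f = 871.4 / 399.1 = 2.183 rad/s.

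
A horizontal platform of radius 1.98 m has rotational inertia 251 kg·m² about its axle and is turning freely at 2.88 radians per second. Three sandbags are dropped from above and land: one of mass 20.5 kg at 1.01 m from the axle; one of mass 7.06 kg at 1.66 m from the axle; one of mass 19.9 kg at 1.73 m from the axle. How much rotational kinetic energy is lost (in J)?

energy lost ≈ 296 J

No external torque acts about the axle; L_before = L_after.
Added inertia Σmr² = (20.5)(1.01)² + (7.06)(1.66)² + (19.9)(1.73)² = 99.93 kg·m²; I_f = 251.0 + 99.93 = 350.9 kg·m².
ω_f = I_p ω_i / I_f = (251.0)(2.88) / 350.9 = 2.060 rad/s.
KE_i = ½(251.0)(2.880 rad/s)² = 1041 J; KE_f = ½(350.9)(2.060)² = 744.5 J.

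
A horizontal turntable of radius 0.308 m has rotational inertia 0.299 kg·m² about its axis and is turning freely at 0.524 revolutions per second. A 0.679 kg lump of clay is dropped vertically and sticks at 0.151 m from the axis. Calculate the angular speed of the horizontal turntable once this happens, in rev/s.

No external torque acts about the axis; L_before = L_after.
Added inertia Σmr² = (0.679)(0.151)² = 0.01548 kg·m²; I_f = 0.2990 + 0.01548 = 0.3145 kg·m².
ω_f = I_p ω_i / I_f = (0.2990)(0.524) / 0.3145 = 0.4982 rev/s.

ω_f ≈ 0.498 rev/s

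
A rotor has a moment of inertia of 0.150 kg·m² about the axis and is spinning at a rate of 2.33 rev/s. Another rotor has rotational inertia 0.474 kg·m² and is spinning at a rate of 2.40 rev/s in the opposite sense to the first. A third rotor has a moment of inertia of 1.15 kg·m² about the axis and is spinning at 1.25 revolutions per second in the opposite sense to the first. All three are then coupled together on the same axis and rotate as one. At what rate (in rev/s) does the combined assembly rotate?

The coupling torques are internal; angular momentum about the shared axis is conserved.
Taking A's sense as positive: L = (0.1500)(2.33) − (0.4740)(2.40) − (1.150)(1.25) = -2.226 kg·m²·rev/s.
Combined I = 0.1500 + 0.4740 + 1.150 = 1.774 kg·m².
ω_f = L / I = -2.226 / 1.774 = -1.255 rev/s.

|ω_f| ≈ 1.25 rev/s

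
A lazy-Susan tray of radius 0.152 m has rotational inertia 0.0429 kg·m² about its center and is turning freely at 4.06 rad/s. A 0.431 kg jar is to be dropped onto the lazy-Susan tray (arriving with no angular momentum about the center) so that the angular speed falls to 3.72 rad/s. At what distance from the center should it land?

r ≈ 0.0954 m

No external torque acts about the center; L_before = L_after.
I_p ω_i = (I_p + m r²) ω_f ⇒ m r² = I_p(ω_i/ω_f − 1) = 0.04290(4.06/3.72 − 1) = 0.003921 kg·m².
r = √(0.003921/0.431) = 0.09538 m.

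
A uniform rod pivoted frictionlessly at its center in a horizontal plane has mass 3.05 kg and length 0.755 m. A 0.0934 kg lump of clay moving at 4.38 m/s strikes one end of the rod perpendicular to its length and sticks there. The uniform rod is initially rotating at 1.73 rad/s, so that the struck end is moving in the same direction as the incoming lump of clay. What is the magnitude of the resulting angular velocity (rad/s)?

About the pivot the impulsive forces during the collision are internal, so angular momentum about that axis is conserved.
I_p = (1/12)(3.05)(0.755)² = 0.1449 kg·m². Taking the sense of the lump of clay's angular momentum as positive, L_{lump} = m v R = (0.0934)(4.38)(0.755/2) = 0.1544 kg·m²/s.
L_i = +I_p ω_p + m v R = +(0.1449)(1.73) + 0.1544 = 0.4051 kg·m²/s.
After sticking, I_f = I_p + m R² = 0.1449 + (0.0934)(0.755/2)² = 0.1582 kg·m².
ω_f = L_i / I_f = 0.4051 / 0.1582 = 2.561 rad/s.

|ω_f| ≈ 2.56 rad/s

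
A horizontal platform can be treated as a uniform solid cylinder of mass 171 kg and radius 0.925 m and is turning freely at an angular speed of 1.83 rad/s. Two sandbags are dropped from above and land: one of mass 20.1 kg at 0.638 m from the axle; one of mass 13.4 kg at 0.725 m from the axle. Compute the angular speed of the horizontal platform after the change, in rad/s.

ω_f ≈ 1.51 rad/s

The added mass arrives with no angular momentum about the axle, and any external torque about the axle is negligible, so the system's angular momentum is conserved.
I_p = ½(171)(0.925)² = 73.16 kg·m².
Added inertia Σmr² = (20.1)(0.638)² + (13.4)(0.725)² = 15.22 kg·m²; I_f = 73.16 + 15.22 = 88.38 kg·m².
ω_f = I_p ω_i / I_f = (73.16)(1.83) / 88.38 = 1.515 rad/s.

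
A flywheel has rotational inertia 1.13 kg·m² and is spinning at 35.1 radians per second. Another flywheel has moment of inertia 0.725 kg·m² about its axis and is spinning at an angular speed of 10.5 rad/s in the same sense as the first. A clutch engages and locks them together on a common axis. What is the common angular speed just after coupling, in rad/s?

No external torque acts about the common axis, so total angular momentum is conserved.
Taking A's sense as positive: L = (1.130)(35.1) + (0.7250)(10.5) = 47.28 kg·m²·rad/s.
Combined I = 1.130 + 0.7250 = 1.855 kg·m².
ω_f = L / I = 47.28 / 1.855 = 25.49 rad/s.

|ω_f| ≈ 25.5 rad/s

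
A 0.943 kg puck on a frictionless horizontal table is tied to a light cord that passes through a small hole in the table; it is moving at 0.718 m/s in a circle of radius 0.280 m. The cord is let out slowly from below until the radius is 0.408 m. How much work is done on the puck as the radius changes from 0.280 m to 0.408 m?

The only horizontal force on the mass is along the cord (radial), so it exerts no torque about the hole and angular momentum m v r is conserved.
v₂ = v₁ r₁ / r₂ = (0.718)(0.280) / (0.408) = 0.4927 m/s.
W = ΔKE = ½m(v₂² − v₁²) = -0.1286 J.

W ≈ -0.129 J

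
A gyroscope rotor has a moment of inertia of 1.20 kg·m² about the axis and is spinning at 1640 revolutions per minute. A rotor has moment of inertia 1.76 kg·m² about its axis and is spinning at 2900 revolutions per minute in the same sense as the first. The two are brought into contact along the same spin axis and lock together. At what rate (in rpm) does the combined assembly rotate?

No external torque acts about the common axis, so total angular momentum is conserved.
Taking A's sense as positive: L = (1.200)(1640) + (1.760)(2900) = 7072 kg·m²·rpm.
Combined I = 1.200 + 1.760 = 2.960 kg·m².
ω_f = L / I = 7072 / 2.960 = 2389 rpm.

|ω_f| ≈ 2390 rpm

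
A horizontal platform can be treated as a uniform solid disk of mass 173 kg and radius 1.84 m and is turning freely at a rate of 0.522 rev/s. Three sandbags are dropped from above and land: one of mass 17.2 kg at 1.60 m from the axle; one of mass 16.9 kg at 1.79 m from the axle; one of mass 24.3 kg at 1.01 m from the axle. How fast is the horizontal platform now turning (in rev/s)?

ω_f ≈ 0.368 rev/s

The added mass arrives with no angular momentum about the axle, and any external torque about the axle is negligible, so the system's angular momentum is conserved.
I_p = ½(173)(1.84)² = 292.9 kg·m².
Added inertia Σmr² = (17.2)(1.60)² + (16.9)(1.79)² + (24.3)(1.01)² = 123.0 kg·m²; I_f = 292.9 + 123.0 = 415.8 kg·m².
ω_f = I_p ω_i / I_f = (292.9)(0.522) / 415.8 = 0.3676 rev/s.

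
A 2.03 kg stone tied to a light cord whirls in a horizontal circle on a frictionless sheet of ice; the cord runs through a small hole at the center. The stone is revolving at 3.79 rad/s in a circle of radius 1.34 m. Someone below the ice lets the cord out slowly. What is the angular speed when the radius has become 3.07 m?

No torque about the axis ⇒ m r₁² ω₁ = m r₂² ω₂.
ω₂ = ω₁ (r₁/r₂)² = (3.79)(1.34/3.07)² = 0.7221 rad/s.

ω₂ ≈ 0.722 rad/s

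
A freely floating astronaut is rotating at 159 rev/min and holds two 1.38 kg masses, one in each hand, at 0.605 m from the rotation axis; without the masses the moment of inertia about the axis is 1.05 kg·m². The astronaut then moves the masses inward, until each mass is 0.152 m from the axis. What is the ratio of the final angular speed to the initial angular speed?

Angular momentum about the spin axis is conserved since the torque about it is zero.
I₁ = 1.05 + 2(1.38)(0.605)² = 2.060 kg·m²; I₂ = 1.05 + 2(1.38)(0.152)² = 1.114 kg·m².
ω₂/ω₁ = I₁/I₂ = 2.060 / 1.114 = 1.850.

ω₂/ω₁ ≈ 1.85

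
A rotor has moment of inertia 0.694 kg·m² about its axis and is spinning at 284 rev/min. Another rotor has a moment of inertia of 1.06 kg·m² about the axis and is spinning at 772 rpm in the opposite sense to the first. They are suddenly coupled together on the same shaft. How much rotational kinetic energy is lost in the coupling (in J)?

The coupling torques are internal; angular momentum about the shared axis is conserved.
Taking A's sense as positive: L = (0.6940)(284) − (1.060)(772) = -621.2 kg·m²·rpm.
Combined I = 0.6940 + 1.060 = 1.754 kg·m².
ω_f = L / I = -621.2 / 1.754 = -354.2 rpm.
KE_i = ½ΣIω² = 3771 J; KE_f = ½(1.754)(37.09)² = 1206 J.

ΔKE lost ≈ 2560 J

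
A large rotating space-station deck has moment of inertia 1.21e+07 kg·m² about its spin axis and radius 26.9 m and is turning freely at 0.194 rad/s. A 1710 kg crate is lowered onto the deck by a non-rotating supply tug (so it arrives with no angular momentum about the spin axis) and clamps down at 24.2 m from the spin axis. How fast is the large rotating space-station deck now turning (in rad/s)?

The added mass arrives with no angular momentum about the spin axis, and any external torque about the spin axis is negligible, so the system's angular momentum is conserved.
Added inertia Σmr² = (1710)(24.2)² = 1.001e+06 kg·m²; I_f = 1.210e+07 + 1.001e+06 = 1.310e+07 kg·m².
ω_f = I_p ω_i / I_f = (1.210e+07)(0.194) / 1.310e+07 = 0.1792 rad/s.

ω_f ≈ 0.179 rad/s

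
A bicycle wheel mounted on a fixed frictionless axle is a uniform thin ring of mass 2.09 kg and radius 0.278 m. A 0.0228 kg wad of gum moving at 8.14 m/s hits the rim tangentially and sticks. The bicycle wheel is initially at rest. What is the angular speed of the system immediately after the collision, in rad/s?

|ω_f| ≈ 0.316 rad/s

The axle reaction passes through the axle and exerts no torque about it; angular momentum about the axle is conserved through the impact.
I_p = (2.09)(0.278)² = 0.1615 kg·m². Taking the sense of the wad of gum's angular momentum as positive, L_{wad} = m v R = (0.0228)(8.14)(0.278) = 0.05159 kg·m²/s.
L_i = 0 + 0.05159 = 0.05159 kg·m²/s.
After sticking, I_f = I_p + m R² = 0.1615 + (0.0228)(0.278)² = 0.1633 kg·m².
ω_f = L_i / I_f = 0.05159 / 0.1633 = 0.3160 rad/s.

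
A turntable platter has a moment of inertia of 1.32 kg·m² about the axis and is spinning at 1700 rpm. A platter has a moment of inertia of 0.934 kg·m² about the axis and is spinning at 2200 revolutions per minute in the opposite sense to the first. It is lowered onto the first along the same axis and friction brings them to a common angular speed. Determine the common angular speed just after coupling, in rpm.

The coupling torques are internal; angular momentum about the shared axis is conserved.
Taking A's sense as positive: L = (1.320)(1700) − (0.9340)(2200) = 189.2 kg·m²·rpm.
Combined I = 1.320 + 0.9340 = 2.254 kg·m².
ω_f = L / I = 189.2 / 2.254 = 83.94 rpm.

|ω_f| ≈ 83.9 rpm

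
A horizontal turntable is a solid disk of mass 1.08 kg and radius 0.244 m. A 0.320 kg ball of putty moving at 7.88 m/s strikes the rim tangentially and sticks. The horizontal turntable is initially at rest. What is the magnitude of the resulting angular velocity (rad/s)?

|ω_f| ≈ 12.0 rad/s

About the axle the impulsive forces during the collision are internal, so angular momentum about that axis is conserved.
I_p = ½(1.08)(0.244)² = 0.03215 kg·m². Taking the sense of the ball of putty's angular momentum as positive, L_{ball} = m v R = (0.320)(7.88)(0.244) = 0.6153 kg·m²/s.
L_i = 0 + 0.6153 = 0.6153 kg·m²/s.
After sticking, I_f = I_p + m R² = 0.03215 + (0.320)(0.244)² = 0.05120 kg·m².
ω_f = L_i / I_f = 0.6153 / 0.05120 = 12.02 rad/s.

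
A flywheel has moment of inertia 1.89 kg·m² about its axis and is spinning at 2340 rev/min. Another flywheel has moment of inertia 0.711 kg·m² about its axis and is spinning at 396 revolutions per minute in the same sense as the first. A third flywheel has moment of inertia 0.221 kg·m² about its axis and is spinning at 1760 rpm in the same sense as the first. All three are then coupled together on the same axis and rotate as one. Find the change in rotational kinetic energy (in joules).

No external torque acts about the common axis, so total angular momentum is conserved.
Taking A's sense as positive: L = (1.890)(2340) + (0.7110)(396) + (0.2210)(1760) = 5093 kg·m²·rpm.
Combined I = 1.890 + 0.7110 + 0.2210 = 2.822 kg·m².
ω_f = L / I = 5093 / 2.822 = 1805 rpm.
KE_i = ½ΣIω² = 61110 J; KE_f = ½(2.822)(189.0)² = 50400 J.

ΔKE ≈ -10700 J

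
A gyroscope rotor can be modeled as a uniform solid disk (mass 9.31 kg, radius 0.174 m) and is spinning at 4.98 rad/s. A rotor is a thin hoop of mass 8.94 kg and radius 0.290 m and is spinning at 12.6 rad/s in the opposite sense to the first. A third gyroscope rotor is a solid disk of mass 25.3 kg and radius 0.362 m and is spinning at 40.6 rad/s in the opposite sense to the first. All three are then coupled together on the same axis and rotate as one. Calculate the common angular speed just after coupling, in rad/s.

No external torque acts about the common axis, so total angular momentum is conserved.
Moments of inertia: I_A = ½(9.31)(0.174)² = 0.1409 kg·m²; I_B = (8.94)(0.290)² = 0.7519 kg·m²; I_C = ½(25.3)(0.362)² = 1.658 kg·m².
Taking A's sense as positive: L = (0.1409)(4.98) − (0.7519)(12.6) − (1.658)(40.6) = -76.07 kg·m²·rad/s.
Combined I = 0.1409 + 0.7519 + 1.658 = 2.550 kg·m².
ω_f = L / I = -76.07 / 2.550 = -29.83 rad/s.

|ω_f| ≈ 29.8 rad/s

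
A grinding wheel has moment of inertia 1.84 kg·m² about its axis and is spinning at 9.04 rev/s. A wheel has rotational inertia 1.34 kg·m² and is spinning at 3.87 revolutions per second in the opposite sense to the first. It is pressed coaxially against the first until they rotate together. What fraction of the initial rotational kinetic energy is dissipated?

fraction ≈ 0.758

The coupling torques are internal; angular momentum about the shared axis is conserved.
Taking A's sense as positive: L = (1.840)(9.04) − (1.340)(3.87) = 11.45 kg·m²·rev/s.
Combined I = 1.840 + 1.340 = 3.180 kg·m².
ω_f = L / I = 11.45 / 3.180 = 3.600 rev/s.
KE_i = ½ΣIω² = 3364 J; KE_f = ½(3.180)(22.62)² = 813.5 J.
Fraction dissipated = (KE_i − KE_f)/KE_i = 0.7582.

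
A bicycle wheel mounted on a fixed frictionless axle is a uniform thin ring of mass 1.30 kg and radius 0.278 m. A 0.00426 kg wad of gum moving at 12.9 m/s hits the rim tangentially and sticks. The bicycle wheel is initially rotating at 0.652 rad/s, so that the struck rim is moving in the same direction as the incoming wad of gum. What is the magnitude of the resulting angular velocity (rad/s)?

The axle reaction passes through the axle and exerts no torque about it; angular momentum about the axle is conserved through the impact.
I_p = (1.30)(0.278)² = 0.1005 kg·m². Taking the sense of the wad of gum's angular momentum as positive, L_{wad} = m v R = (0.00426)(12.9)(0.278) = 0.01528 kg·m²/s.
L_i = +I_p ω_p + m v R = +(0.1005)(0.652) + 0.01528 = 0.08078 kg·m²/s.
After sticking, I_f = I_p + m R² = 0.1005 + (0.00426)(0.278)² = 0.1008 kg·m².
ω_f = L_i / I_f = 0.08078 / 0.1008 = 0.8014 rad/s.

|ω_f| ≈ 0.801 rad/s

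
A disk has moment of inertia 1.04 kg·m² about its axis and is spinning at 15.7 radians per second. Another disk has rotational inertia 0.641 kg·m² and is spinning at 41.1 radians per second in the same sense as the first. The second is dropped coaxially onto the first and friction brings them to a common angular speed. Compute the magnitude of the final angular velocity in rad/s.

|ω_f| ≈ 25.4 rad/s

No external torque acts about the common axis, so total angular momentum is conserved.
Taking A's sense as positive: L = (1.040)(15.7) + (0.6410)(41.1) = 42.67 kg·m²·rad/s.
Combined I = 1.040 + 0.6410 = 1.681 kg·m².
ω_f = L / I = 42.67 / 1.681 = 25.39 rad/s.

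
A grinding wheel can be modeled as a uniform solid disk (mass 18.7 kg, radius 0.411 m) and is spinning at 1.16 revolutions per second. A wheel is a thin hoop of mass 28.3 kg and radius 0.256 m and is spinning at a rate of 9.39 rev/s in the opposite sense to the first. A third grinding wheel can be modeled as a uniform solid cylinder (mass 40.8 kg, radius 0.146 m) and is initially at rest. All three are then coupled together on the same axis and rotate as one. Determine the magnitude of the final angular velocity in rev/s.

No external torque acts about the common axis, so total angular momentum is conserved.
Moments of inertia: I_A = ½(18.7)(0.411)² = 1.579 kg·m²; I_B = (28.3)(0.256)² = 1.855 kg·m²; I_C = ½(40.8)(0.146)² = 0.4348 kg·m².
Taking A's sense as positive: L = (1.579)(1.16) − (1.855)(9.39) = -15.58 kg·m²·rev/s.
Combined I = 1.579 + 1.855 + 0.4348 = 3.869 kg·m².
ω_f = L / I = -15.58 / 3.869 = -4.028 rev/s.

|ω_f| ≈ 4.03 rev/s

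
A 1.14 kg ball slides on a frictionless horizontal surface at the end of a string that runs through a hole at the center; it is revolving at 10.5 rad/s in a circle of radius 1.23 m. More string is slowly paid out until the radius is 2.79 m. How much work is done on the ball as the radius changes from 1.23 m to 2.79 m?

The constraining force is radial, so m r² ω about the center is conserved.
ω₂ = ω₁ (r₁/r₂)² = (10.5)(1.23/2.79)² = 2.041 rad/s.
W = ΔKE = ½m(v₂² − v₁²) = -76.60 J.

W ≈ -76.6 J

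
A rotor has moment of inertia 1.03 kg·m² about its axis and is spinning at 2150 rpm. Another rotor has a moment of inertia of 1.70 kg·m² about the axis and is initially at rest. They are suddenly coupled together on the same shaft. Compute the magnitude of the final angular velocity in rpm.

|ω_f| ≈ 811 rpm

No external torque acts about the common axis, so total angular momentum is conserved.
Taking A's sense as positive: L = (1.030)(2150) = 2214 kg·m²·rpm.
Combined I = 1.030 + 1.700 = 2.730 kg·m².
ω_f = L / I = 2214 / 2.730 = 811.2 rpm.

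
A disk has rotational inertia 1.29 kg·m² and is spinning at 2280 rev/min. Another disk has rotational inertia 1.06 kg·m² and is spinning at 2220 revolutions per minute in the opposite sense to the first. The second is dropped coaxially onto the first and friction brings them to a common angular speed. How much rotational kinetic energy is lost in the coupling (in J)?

ΔKE lost ≈ 64600 J

No external torque acts about the common axis, so total angular momentum is conserved.
Taking A's sense as positive: L = (1.290)(2280) − (1.060)(2220) = 588.0 kg·m²·rpm.
Combined I = 1.290 + 1.060 = 2.350 kg·m².
ω_f = L / I = 588.0 / 2.350 = 250.2 rpm.
KE_i = ½ΣIω² = 65410 J; KE_f = ½(2.350)(26.20)² = 806.7 J.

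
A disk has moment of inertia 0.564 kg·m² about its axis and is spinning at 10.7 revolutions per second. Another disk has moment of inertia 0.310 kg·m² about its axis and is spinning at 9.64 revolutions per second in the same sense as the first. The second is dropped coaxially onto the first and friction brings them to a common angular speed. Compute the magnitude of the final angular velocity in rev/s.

The coupling torques are internal; angular momentum about the shared axis is conserved.
Taking A's sense as positive: L = (0.5640)(10.7) + (0.3100)(9.64) = 9.023 kg·m²·rev/s.
Combined I = 0.5640 + 0.3100 = 0.8740 kg·m².
ω_f = L / I = 9.023 / 0.8740 = 10.32 rev/s.

|ω_f| ≈ 10.3 rev/s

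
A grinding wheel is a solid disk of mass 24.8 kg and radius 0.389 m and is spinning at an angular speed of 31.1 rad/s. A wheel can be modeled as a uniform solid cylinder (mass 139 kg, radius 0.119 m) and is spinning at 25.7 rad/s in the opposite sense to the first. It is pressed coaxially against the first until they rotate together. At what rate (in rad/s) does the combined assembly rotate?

No external torque acts about the common axis, so total angular momentum is conserved.
Moments of inertia: I_A = ½(24.8)(0.389)² = 1.876 kg·m²; I_B = ½(139)(0.119)² = 0.9842 kg·m².
Taking A's sense as positive: L = (1.876)(31.1) − (0.9842)(25.7) = 33.06 kg·m²·rad/s.
Combined I = 1.876 + 0.9842 = 2.861 kg·m².
ω_f = L / I = 33.06 / 2.861 = 11.56 rad/s.

|ω_f| ≈ 11.6 rad/s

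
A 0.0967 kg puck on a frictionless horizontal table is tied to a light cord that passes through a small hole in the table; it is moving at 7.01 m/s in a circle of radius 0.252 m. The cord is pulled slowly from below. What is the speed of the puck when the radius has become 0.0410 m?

The only horizontal force on the mass is along the cord (radial), so it exerts no torque about the hole and angular momentum m v r is conserved.
v₂ = v₁ r₁ / r₂ = (7.01)(0.252) / (0.0410) = 43.09 m/s.

v₂ ≈ 43.1 m/s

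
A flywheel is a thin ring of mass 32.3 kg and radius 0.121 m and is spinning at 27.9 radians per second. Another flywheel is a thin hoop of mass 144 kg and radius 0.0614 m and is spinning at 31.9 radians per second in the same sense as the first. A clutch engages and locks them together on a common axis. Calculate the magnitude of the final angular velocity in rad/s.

|ω_f| ≈ 30.0 rad/s

The coupling torques are internal; angular momentum about the shared axis is conserved.
Moments of inertia: I_A = (32.3)(0.121)² = 0.4729 kg·m²; I_B = (144)(0.0614)² = 0.5429 kg·m².
Taking A's sense as positive: L = (0.4729)(27.9) + (0.5429)(31.9) = 30.51 kg·m²·rad/s.
Combined I = 0.4729 + 0.5429 = 1.016 kg·m².
ω_f = L / I = 30.51 / 1.016 = 30.04 rad/s.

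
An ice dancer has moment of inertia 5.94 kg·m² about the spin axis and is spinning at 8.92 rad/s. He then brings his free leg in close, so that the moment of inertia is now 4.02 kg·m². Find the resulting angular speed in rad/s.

Angular momentum about the spin axis is conserved since the torque about it is zero.
ω₂ = I₁ω₁ / I₂ = (5.940)(8.92 rad/s) / (4.020) = 13.18 rad/s.

ω₂ ≈ 13.2 rad/s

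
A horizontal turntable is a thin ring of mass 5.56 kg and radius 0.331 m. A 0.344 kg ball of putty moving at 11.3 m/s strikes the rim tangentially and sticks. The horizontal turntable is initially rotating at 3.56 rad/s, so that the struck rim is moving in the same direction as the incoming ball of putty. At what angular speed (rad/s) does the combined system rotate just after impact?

|ω_f| ≈ 5.34 rad/s

The axle reaction passes through the axle and exerts no torque about it; angular momentum about the axle is conserved through the impact.
I_p = (5.56)(0.331)² = 0.6092 kg·m². Taking the sense of the ball of putty's angular momentum as positive, L_{ball} = m v R = (0.344)(11.3)(0.331) = 1.287 kg·m²/s.
L_i = +I_p ω_p + m v R = +(0.6092)(3.56) + 1.287 = 3.455 kg·m²/s.
After sticking, I_f = I_p + m R² = 0.6092 + (0.344)(0.331)² = 0.6468 kg·m².
ω_f = L_i / I_f = 3.455 / 0.6468 = 5.342 rad/s.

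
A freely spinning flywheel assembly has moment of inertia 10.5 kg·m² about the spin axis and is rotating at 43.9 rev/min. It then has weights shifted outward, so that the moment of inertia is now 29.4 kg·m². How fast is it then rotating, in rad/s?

With no external torque about the axis, L is conserved: I₁ω₁ = I₂ω₂.
ω₂ = I₁ω₁ / I₂ = (10.50)(43.9 rpm) / (29.40) = 15.68 rpm = 1.642 rad/s.

ω₂ ≈ 1.64 rad/s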